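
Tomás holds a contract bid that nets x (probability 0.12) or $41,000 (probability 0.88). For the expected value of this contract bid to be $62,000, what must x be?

x = $216,000

0.12·x + 0.88·41000 = 62000
0.12·x = 62000 − 36080 = 25920
x = 25920 / 0.12 = 216000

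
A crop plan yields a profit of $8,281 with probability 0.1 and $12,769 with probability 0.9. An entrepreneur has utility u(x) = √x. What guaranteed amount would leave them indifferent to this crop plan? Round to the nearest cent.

$12,276.64

E[u] = 0.1·√8281 + 0.9·√12769 = 0.1·91 + 0.9·113 = 110.8
CE = (110.8)² = 12276.64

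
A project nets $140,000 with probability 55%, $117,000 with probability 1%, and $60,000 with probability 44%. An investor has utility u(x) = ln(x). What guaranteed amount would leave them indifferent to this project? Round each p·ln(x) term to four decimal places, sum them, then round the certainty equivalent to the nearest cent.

$96,259.22

E[u] = 0.55·ln(140000) + 0.01·ln(117000) + 0.44·ln(60000) = 6.5172 + 0.1167 + 4.8409 = 11.4748
CE = e^11.4748 ≈ 96259.22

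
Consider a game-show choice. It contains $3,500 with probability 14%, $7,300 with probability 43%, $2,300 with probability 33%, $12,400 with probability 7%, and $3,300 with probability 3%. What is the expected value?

EV = 0.14 × 3500 + 0.43 × 7300 + 0.33 × 2300 + 0.07 × 12400 + 0.03 × 3300 = 490 + 3139 + 759 + 868 + 99 = 5355

$5,355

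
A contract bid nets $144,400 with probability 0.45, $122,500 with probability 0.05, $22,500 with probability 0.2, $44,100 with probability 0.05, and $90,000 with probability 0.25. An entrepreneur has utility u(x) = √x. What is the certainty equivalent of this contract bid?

$92,416

E[u] = 0.45·√144400 + 0.05·√122500 + 0.2·√22500 + 0.05·√44100 + 0.25·√90000 = 0.45·380 + 0.05·350 + 0.2·150 + 0.05·210 + 0.25·300 = 304
CE = (304)² = 92416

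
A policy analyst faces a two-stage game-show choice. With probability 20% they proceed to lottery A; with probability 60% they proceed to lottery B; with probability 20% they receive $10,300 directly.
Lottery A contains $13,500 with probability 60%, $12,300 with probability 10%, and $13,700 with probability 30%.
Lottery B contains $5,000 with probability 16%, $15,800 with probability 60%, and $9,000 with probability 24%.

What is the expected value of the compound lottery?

EV(A) = 0.6 × 13500 + 0.1 × 12300 + 0.3 × 13700 = 8100 + 1230 + 4110 = 13440
EV(B) = 0.16 × 5000 + 0.6 × 15800 + 0.24 × 9000 = 800 + 9480 + 2160 = 12440
Branch C: 10300 (certain)
Overall = 0.2 × 13440 + 0.6 × 12440 + 0.2 × 10300 = 2688 + 7464 + 2060 = 12212

$12,212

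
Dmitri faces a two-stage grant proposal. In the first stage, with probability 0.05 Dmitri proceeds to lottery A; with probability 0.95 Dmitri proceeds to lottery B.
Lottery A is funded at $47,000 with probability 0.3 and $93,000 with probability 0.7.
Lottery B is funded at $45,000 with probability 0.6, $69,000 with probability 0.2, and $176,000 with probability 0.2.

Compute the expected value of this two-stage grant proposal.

EV(A) = 0.3 × 47000 + 0.7 × 93000 = 14100 + 65100 = 79200
EV(B) = 0.6 × 45000 + 0.2 × 69000 + 0.2 × 176000 = 27000 + 13800 + 35200 = 76000
Overall = 0.05 × 79200 + 0.95 × 76000 = 3960 + 72200 = 76160

$76,160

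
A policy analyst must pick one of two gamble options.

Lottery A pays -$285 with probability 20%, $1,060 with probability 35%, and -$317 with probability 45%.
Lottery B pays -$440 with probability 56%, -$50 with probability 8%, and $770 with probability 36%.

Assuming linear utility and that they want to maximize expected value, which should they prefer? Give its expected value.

Lottery A = 0.2 × (-285) + 0.35 × 1060 + 0.45 × (-317) = -57 + 371 − 142.65 = 171.35
Lottery B = 0.56 × (-440) + 0.08 × (-50) + 0.36 × 770 = -246.4 − 4 + 277.2 = 26.8

Lottery A ($171.35)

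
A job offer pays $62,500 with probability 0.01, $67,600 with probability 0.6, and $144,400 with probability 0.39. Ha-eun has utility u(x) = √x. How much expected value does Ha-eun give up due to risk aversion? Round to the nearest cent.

E[u] = 0.01·√62500 + 0.6·√67600 + 0.39·√144400 = 0.01·250 + 0.6·260 + 0.39·380 = 306.7
CE = (306.7)² = 94064.89
Risk premium = EV − CE = 97501 − 94064.89 = 3436.11

$3,436.11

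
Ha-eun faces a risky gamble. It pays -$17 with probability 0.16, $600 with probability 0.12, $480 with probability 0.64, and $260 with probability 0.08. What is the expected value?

$397.28

EV = 0.16 × (-17) + 0.12 × 600 + 0.64 × 480 + 0.08 × 260 = -2.72 + 72 + 307.2 + 20.8 = 397.28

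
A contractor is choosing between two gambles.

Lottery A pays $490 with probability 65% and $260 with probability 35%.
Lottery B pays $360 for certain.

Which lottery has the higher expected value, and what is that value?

Lottery A ($409.50)

Lottery A = 0.65 × 490 + 0.35 × 260 = 318.5 + 91 = 409.5
Lottery B: 360 (certain)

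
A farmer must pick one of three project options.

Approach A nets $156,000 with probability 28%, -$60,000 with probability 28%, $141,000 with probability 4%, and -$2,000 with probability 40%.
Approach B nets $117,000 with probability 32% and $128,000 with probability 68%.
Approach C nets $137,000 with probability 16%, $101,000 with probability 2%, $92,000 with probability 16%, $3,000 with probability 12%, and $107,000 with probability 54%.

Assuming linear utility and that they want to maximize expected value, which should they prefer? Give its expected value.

Approach B ($124,480)

Approach A = 0.28 × 156000 + 0.28 × (-60000) + 0.04 × 141000 + 0.4 × (-2000) = 43680 − 16800 + 5640 − 800 = 31720
Approach B = 0.32 × 117000 + 0.68 × 128000 = 37440 + 87040 = 124480
Approach C = 0.16 × 137000 + 0.02 × 101000 + 0.16 × 92000 + 0.12 × 3000 + 0.54 × 107000 = 21920 + 2020 + 14720 + 360 + 57780 = 96800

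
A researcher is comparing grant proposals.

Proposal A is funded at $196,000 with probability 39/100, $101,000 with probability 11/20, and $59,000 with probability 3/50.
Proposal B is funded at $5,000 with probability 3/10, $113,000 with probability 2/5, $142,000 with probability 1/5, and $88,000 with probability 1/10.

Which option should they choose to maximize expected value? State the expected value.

Proposal A = 39/100 × 196000 + 11/20 × 101000 + 3/50 × 59000 = 76440 + 55550 + 3540 = 135530
Proposal B = 3/10 × 5000 + 2/5 × 113000 + 1/5 × 142000 + 1/10 × 88000 = 1500 + 45200 + 28400 + 8800 = 83900

Proposal A ($135,530)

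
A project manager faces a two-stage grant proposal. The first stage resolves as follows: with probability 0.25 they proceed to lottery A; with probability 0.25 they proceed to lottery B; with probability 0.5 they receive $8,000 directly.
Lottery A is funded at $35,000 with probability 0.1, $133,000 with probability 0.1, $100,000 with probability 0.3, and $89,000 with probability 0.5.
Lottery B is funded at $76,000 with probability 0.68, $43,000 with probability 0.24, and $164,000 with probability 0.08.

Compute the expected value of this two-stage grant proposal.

$45,605

EV(A) = 0.1 × 35000 + 0.1 × 133000 + 0.3 × 100000 + 0.5 × 89000 = 3500 + 13300 + 30000 + 44500 = 91300
EV(B) = 0.68 × 76000 + 0.24 × 43000 + 0.08 × 164000 = 51680 + 10320 + 13120 = 75120
Branch C: 8000 (certain)
Overall = 0.25 × 91300 + 0.25 × 75120 + 0.5 × 8000 = 22825 + 18780 + 4000 = 45605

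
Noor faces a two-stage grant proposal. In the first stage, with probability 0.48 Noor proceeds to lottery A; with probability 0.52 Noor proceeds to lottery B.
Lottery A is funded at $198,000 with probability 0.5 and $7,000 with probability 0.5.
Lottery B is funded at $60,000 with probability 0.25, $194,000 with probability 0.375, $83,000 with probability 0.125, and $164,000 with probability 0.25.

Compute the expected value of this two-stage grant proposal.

EV(A) = 0.5 × 198000 + 0.5 × 7000 = 99000 + 3500 = 102500
EV(B) = 0.25 × 60000 + 0.375 × 194000 + 0.125 × 83000 + 0.25 × 164000 = 15000 + 72750 + 10375 + 41000 = 139125
Overall = 0.48 × 102500 + 0.52 × 139125 = 49200 + 72345 = 121545

$121,545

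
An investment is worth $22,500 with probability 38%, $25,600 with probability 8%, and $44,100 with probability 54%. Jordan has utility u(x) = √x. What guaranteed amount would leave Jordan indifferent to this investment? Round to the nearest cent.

E[u] = 0.38·√22500 + 0.08·√25600 + 0.54·√44100 = 0.38·150 + 0.08·160 + 0.54·210 = 183.2
CE = (183.2)² = 33562.24

$33,562.24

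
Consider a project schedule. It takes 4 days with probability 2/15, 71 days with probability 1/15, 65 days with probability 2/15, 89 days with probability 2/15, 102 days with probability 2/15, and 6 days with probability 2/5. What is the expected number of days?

EV = 2/15 × 4 + 1/15 × 71 + 2/15 × 65 + 2/15 × 89 + 2/15 × 102 + 2/5 × 6 = 0.5333 + 4.7333 + 8.6667 + 11.8667 + 13.6 + 2.4 = 41.8

41.8 days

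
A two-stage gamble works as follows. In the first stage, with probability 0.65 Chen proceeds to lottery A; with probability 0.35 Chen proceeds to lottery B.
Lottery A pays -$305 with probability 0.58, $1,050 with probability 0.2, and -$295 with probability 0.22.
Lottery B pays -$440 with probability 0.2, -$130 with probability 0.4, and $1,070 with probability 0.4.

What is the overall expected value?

$80.13

EV(A) = 0.58 × (-305) + 0.2 × 1050 + 0.22 × (-295) = -176.9 + 210 − 64.9 = -31.8
EV(B) = 0.2 × (-440) + 0.4 × (-130) + 0.4 × 1070 = -88 − 52 + 428 = 288
Overall = 0.65 × (-31.8) + 0.35 × 288 = -20.67 + 100.8 = 80.13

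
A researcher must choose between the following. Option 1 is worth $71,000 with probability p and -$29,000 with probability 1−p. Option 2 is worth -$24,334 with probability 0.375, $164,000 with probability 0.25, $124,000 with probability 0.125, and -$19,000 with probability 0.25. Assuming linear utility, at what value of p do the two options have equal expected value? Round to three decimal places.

EV(Option 2) = 0.375 × (-24334) + 0.25 × 164000 + 0.125 × 124000 + 0.25 × (-19000) = -9125.25 + 41000 + 15500 − 4750 = 42624.75
p·71000 + (1−p)·(-29000) = 42624.75
100000p − 29000 = 42624.75
p = (42624.75 + 29000) / 100000

p = 0.716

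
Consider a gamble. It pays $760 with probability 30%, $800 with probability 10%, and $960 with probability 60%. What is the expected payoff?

$884

EV = 0.3 × 760 + 0.1 × 800 + 0.6 × 960 = 228 + 80 + 576 = 884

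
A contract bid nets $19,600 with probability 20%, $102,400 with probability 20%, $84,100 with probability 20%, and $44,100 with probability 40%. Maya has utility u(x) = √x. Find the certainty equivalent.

E[u] = 0.2·√19600 + 0.2·√102400 + 0.2·√84100 + 0.4·√44100 = 0.2·140 + 0.2·320 + 0.2·290 + 0.4·210 = 234
CE = (234)² = 54756

$54,756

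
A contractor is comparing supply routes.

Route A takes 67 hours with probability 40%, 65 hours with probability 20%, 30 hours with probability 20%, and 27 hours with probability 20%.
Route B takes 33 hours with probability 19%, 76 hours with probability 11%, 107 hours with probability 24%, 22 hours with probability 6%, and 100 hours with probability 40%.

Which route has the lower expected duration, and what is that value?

Route A = 0.4 × 67 + 0.2 × 65 + 0.2 × 30 + 0.2 × 27 = 26.8 + 13 + 6 + 5.4 = 51.2
Route B = 0.19 × 33 + 0.11 × 76 + 0.24 × 107 + 0.06 × 22 + 0.4 × 100 = 6.27 + 8.36 + 25.68 + 1.32 + 40 = 81.63

Route A (51.2 hours)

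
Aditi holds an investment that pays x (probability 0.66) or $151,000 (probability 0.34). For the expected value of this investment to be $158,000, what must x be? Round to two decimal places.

x = $161,606.06

0.66·x + 0.34·151000 = 158000
0.66·x = 158000 − 51340 = 106660
x = 106660 / 0.66 = 161606.0606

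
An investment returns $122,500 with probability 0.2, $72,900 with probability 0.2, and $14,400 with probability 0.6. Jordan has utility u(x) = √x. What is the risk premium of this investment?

$9,304

E[u] = 0.2·√122500 + 0.2·√72900 + 0.6·√14400 = 0.2·350 + 0.2·270 + 0.6·120 = 196
CE = (196)² = 38416
Risk premium = EV − CE = 47720 − 38416 = 9304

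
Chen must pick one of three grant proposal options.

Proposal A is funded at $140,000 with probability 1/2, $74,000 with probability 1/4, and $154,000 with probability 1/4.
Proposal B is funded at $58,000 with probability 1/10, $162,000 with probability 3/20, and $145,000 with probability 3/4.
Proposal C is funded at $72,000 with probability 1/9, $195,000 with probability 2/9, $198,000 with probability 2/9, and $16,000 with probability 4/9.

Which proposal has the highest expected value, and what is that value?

Proposal A = 1/2 × 140000 + 1/4 × 74000 + 1/4 × 154000 = 70000 + 18500 + 38500 = 127000
Proposal B = 1/10 × 58000 + 3/20 × 162000 + 3/4 × 145000 = 5800 + 24300 + 108750 = 138850
Proposal C = 1/9 × 72000 + 2/9 × 195000 + 2/9 × 198000 + 4/9 × 16000 = 8000 + 43333.3333 + 44000 + 7111.1111 = 102444.4444

Proposal B ($138,850)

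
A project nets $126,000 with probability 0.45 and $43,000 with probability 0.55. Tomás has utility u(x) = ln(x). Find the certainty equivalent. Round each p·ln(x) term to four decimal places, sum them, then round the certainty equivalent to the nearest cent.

$69,751.90

E[u] = 0.45·ln(126000) + 0.55·ln(43000) = 5.2848 + 5.8679 = 11.1527
CE = e^11.1527 ≈ 69751.90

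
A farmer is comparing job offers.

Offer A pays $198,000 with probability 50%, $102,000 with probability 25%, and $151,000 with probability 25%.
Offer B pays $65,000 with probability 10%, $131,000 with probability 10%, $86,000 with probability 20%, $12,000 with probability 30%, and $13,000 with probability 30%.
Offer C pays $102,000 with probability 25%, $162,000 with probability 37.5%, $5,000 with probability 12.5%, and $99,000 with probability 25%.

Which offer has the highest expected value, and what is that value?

Offer A ($162,250)

Offer A = 0.5 × 198000 + 0.25 × 102000 + 0.25 × 151000 = 99000 + 25500 + 37750 = 162250
Offer B = 0.1 × 65000 + 0.1 × 131000 + 0.2 × 86000 + 0.3 × 12000 + 0.3 × 13000 = 6500 + 13100 + 17200 + 3600 + 3900 = 44300
Offer C = 0.25 × 102000 + 0.375 × 162000 + 0.125 × 5000 + 0.25 × 99000 = 25500 + 60750 + 625 + 24750 = 111625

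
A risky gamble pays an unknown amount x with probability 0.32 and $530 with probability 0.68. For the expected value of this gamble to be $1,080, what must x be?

0.32·x + 0.68·530 = 1080
0.32·x = 1080 − 360.4 = 719.6
x = 719.6 / 0.32 = 2248.75

x = $2,248.75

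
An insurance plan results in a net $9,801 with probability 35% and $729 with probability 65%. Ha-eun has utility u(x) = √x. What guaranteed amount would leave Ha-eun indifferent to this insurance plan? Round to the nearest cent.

$2,724.84

E[u] = 0.35·√9801 + 0.65·√729 = 0.35·99 + 0.65·27 = 52.2
CE = (52.2)² = 2724.84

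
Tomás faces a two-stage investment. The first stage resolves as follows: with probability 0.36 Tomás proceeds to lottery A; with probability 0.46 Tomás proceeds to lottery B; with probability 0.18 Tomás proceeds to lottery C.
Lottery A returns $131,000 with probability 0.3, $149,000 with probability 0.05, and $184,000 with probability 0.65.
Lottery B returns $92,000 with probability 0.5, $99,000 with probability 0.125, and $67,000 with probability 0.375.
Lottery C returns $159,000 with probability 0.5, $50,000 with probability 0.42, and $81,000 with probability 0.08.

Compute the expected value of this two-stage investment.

$117,552.40

EV(A) = 0.3 × 131000 + 0.05 × 149000 + 0.65 × 184000 = 39300 + 7450 + 119600 = 166350
EV(B) = 0.5 × 92000 + 0.125 × 99000 + 0.375 × 67000 = 46000 + 12375 + 25125 = 83500
EV(C) = 0.5 × 159000 + 0.42 × 50000 + 0.08 × 81000 = 79500 + 21000 + 6480 = 106980
Overall = 0.36 × 166350 + 0.46 × 83500 + 0.18 × 106980 = 59886 + 38410 + 19256.4 = 117552.4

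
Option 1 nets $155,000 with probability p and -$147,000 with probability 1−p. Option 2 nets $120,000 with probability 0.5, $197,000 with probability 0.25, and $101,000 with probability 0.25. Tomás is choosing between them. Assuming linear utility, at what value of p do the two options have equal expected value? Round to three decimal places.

p = 0.932

EV(Option 2) = 0.5 × 120000 + 0.25 × 197000 + 0.25 × 101000 = 60000 + 49250 + 25250 = 134500
p·155000 + (1−p)·(-147000) = 134500
302000p − 147000 = 134500
p = (134500 + 147000) / 302000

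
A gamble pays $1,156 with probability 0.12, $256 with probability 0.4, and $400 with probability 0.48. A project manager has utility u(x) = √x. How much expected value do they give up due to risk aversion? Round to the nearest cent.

E[u] = 0.12·√1156 + 0.4·√256 + 0.48·√400 = 0.12·34 + 0.4·16 + 0.48·20 = 20.08
CE = (20.08)² = 403.2064
Risk premium = EV − CE = 433.12 − 403.2064 = 29.9136

$29.91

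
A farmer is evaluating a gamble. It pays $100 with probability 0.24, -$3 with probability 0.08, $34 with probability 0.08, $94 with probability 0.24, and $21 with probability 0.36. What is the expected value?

$56.60

EV = 0.24 × 100 + 0.08 × (-3) + 0.08 × 34 + 0.24 × 94 + 0.36 × 21 = 24 − 0.24 + 2.72 + 22.56 + 7.56 = 56.6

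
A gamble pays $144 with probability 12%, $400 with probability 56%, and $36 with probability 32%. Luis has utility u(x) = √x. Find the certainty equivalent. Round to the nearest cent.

E[u] = 0.12·√144 + 0.56·√400 + 0.32·√36 = 0.12·12 + 0.56·20 + 0.32·6 = 14.56
CE = (14.56)² = 211.9936

$211.99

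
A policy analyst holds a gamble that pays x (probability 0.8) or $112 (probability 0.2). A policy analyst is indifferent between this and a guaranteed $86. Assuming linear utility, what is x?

0.8·x + 0.2·112 = 86
0.8·x = 86 − 22.4 = 63.6
x = 63.6 / 0.8 = 79.5

x = $79.50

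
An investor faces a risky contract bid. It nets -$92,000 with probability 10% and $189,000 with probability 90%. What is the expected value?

$160,900

EV = 0.1 × (-92000) + 0.9 × 189000 = -9200 + 170100 = 160900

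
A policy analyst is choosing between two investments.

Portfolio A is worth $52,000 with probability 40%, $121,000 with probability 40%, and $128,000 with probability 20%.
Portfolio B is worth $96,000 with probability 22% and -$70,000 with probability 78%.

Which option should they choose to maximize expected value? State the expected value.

Portfolio A ($94,800)

Portfolio A = 0.4 × 52000 + 0.4 × 121000 + 0.2 × 128000 = 20800 + 48400 + 25600 = 94800
Portfolio B = 0.22 × 96000 + 0.78 × (-70000) = 21120 − 54600 = -33480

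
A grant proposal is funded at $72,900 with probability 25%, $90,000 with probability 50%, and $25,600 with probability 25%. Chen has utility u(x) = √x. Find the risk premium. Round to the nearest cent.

E[u] = 0.25·√72900 + 0.5·√90000 + 0.25·√25600 = 0.25·270 + 0.5·300 + 0.25·160 = 257.5
CE = (257.5)² = 66306.25
Risk premium = EV − CE = 69625 − 66306.25 = 3318.75

$3,318.75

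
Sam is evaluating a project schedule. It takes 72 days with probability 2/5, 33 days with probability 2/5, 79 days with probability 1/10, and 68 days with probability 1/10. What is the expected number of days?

EV = 2/5 × 72 + 2/5 × 33 + 1/10 × 79 + 1/10 × 68 = 28.8 + 13.2 + 7.9 + 6.8 = 56.7

56.7 days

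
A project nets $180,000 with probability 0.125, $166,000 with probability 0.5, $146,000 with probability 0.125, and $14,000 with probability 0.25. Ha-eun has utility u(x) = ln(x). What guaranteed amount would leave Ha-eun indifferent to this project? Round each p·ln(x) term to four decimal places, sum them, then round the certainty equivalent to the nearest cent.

$88,929.57

E[u] = 0.125·ln(180000) + 0.5·ln(166000) + 0.125·ln(146000) + 0.25·ln(14000) = 1.5126 + 6.0099 + 1.4864 + 2.3867 = 11.3956
CE = e^11.3956 ≈ 88929.57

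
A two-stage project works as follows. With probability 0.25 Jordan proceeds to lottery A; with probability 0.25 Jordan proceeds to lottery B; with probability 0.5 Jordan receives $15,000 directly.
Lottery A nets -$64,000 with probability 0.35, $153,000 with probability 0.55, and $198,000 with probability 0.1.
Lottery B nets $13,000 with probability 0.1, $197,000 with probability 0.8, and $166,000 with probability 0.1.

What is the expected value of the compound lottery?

EV(A) = 0.35 × (-64000) + 0.55 × 153000 + 0.1 × 198000 = -22400 + 84150 + 19800 = 81550
EV(B) = 0.1 × 13000 + 0.8 × 197000 + 0.1 × 166000 = 1300 + 157600 + 16600 = 175500
Branch C: 15000 (certain)
Overall = 0.25 × 81550 + 0.25 × 175500 + 0.5 × 15000 = 20387.5 + 43875 + 7500 = 71762.5

$71,762.50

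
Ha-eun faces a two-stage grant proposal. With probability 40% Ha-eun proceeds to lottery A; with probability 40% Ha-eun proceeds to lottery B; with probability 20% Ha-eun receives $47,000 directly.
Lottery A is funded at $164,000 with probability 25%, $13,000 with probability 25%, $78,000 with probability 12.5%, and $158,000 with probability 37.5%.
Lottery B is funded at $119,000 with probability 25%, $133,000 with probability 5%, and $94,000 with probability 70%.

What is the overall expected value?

$95,580

EV(A) = 0.25 × 164000 + 0.25 × 13000 + 0.125 × 78000 + 0.375 × 158000 = 41000 + 3250 + 9750 + 59250 = 113250
EV(B) = 0.25 × 119000 + 0.05 × 133000 + 0.7 × 94000 = 29750 + 6650 + 65800 = 102200
Branch C: 47000 (certain)
Overall = 0.4 × 113250 + 0.4 × 102200 + 0.2 × 47000 = 45300 + 40880 + 9400 = 95580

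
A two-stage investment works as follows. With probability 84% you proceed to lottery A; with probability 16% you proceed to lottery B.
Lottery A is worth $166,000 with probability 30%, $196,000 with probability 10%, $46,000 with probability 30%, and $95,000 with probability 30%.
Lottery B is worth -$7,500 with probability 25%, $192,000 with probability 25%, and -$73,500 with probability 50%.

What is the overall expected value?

EV(A) = 0.3 × 166000 + 0.1 × 196000 + 0.3 × 46000 + 0.3 × 95000 = 49800 + 19600 + 13800 + 28500 = 111700
EV(B) = 0.25 × (-7500) + 0.25 × 192000 + 0.5 × (-73500) = -1875 + 48000 − 36750 = 9375
Overall = 0.84 × 111700 + 0.16 × 9375 = 93828 + 1500 = 95328

$95,328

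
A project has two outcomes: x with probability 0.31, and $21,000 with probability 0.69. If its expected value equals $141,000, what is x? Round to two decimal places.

x = $408,096.77

0.31·x + 0.69·21000 = 141000
0.31·x = 141000 − 14490 = 126510
x = 126510 / 0.31 = 408096.7742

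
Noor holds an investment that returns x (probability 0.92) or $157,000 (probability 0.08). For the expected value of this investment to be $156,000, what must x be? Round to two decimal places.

0.92·x + 0.08·157000 = 156000
0.92·x = 156000 − 12560 = 143440
x = 143440 / 0.92 = 155913.0435

x = $155,913.04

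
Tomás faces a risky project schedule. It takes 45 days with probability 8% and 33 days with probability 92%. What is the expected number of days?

EV = 0.08 × 45 + 0.92 × 33 = 3.6 + 30.36 = 33.96

33.96 days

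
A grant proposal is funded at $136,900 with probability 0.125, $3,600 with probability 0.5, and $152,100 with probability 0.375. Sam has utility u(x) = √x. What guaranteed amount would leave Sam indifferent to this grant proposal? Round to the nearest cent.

E[u] = 0.125·√136900 + 0.5·√3600 + 0.375·√152100 = 0.125·370 + 0.5·60 + 0.375·390 = 222.5
CE = (222.5)² = 49506.25

$49,506.25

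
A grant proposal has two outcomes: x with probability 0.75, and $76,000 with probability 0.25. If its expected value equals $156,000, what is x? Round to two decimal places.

x = $182,666.67

0.75·x + 0.25·76000 = 156000
0.75·x = 156000 − 19000 = 137000
x = 137000 / 0.75 = 182666.6667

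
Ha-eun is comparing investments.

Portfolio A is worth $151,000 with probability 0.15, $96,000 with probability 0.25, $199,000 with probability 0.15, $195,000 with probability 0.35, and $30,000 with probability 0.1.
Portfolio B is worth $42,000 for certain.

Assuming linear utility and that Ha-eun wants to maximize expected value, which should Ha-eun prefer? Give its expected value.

Portfolio A = 0.15 × 151000 + 0.25 × 96000 + 0.15 × 199000 + 0.35 × 195000 + 0.1 × 30000 = 22650 + 24000 + 29850 + 68250 + 3000 = 147750
Portfolio B: 42000 (certain)

Portfolio A ($147,750)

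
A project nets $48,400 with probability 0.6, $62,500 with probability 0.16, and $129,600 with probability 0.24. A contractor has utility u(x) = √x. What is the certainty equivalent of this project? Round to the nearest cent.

E[u] = 0.6·√48400 + 0.16·√62500 + 0.24·√129600 = 0.6·220 + 0.16·250 + 0.24·360 = 258.4
CE = (258.4)² = 66770.56

$66,770.56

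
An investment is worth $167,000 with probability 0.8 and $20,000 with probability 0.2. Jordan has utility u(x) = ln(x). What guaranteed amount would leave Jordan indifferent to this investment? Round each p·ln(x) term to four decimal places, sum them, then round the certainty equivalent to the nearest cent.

E[u] = 0.8·ln(167000) + 0.2·ln(20000) = 9.6206 + 1.9807 = 11.6013
CE = e^11.6013 ≈ 109239.72

$109,239.72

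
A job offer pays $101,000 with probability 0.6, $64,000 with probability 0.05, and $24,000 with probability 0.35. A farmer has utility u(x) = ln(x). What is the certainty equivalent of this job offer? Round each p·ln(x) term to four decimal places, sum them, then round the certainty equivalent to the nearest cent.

E[u] = 0.6·ln(101000) + 0.05·ln(64000) + 0.35·ln(24000) = 6.9137 + 0.5533 + 3.5300 = 10.9970
CE = e^10.9970 ≈ 59694.79

$59,694.79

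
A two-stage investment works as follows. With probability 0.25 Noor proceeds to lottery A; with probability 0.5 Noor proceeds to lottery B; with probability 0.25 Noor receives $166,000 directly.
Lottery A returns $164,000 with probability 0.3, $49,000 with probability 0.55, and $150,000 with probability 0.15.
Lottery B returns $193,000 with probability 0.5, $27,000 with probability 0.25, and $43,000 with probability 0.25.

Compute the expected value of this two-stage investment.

$123,162.50

EV(A) = 0.3 × 164000 + 0.55 × 49000 + 0.15 × 150000 = 49200 + 26950 + 22500 = 98650
EV(B) = 0.5 × 193000 + 0.25 × 27000 + 0.25 × 43000 = 96500 + 6750 + 10750 = 114000
Branch C: 166000 (certain)
Overall = 0.25 × 98650 + 0.5 × 114000 + 0.25 × 166000 = 24662.5 + 57000 + 41500 = 123162.5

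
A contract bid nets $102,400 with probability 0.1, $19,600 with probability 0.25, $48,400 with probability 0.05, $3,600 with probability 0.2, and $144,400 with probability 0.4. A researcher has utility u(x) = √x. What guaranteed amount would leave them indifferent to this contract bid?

$58,564

E[u] = 0.1·√102400 + 0.25·√19600 + 0.05·√48400 + 0.2·√3600 + 0.4·√144400 = 0.1·320 + 0.25·140 + 0.05·220 + 0.2·60 + 0.4·380 = 242
CE = (242)² = 58564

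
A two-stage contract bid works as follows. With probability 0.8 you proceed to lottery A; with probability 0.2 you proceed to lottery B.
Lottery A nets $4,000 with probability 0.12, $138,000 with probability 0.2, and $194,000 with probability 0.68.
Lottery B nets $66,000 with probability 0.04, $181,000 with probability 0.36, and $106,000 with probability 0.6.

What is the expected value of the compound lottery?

EV(A) = 0.12 × 4000 + 0.2 × 138000 + 0.68 × 194000 = 480 + 27600 + 131920 = 160000
EV(B) = 0.04 × 66000 + 0.36 × 181000 + 0.6 × 106000 = 2640 + 65160 + 63600 = 131400
Overall = 0.8 × 160000 + 0.2 × 131400 = 128000 + 26280 = 154280

$154,280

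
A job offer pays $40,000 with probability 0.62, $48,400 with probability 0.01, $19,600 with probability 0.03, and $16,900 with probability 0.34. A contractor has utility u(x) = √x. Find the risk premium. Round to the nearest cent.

$1,132.84

E[u] = 0.62·√40000 + 0.01·√48400 + 0.03·√19600 + 0.34·√16900 = 0.62·200 + 0.01·220 + 0.03·140 + 0.34·130 = 174.6
CE = (174.6)² = 30485.16
Risk premium = EV − CE = 31618 − 30485.16 = 1132.84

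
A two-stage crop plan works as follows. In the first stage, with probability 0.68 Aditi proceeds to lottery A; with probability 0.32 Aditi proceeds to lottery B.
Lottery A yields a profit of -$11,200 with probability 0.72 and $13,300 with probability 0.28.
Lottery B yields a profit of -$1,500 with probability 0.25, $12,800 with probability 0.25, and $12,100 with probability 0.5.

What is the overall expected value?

-$111.20

EV(A) = 0.72 × (-11200) + 0.28 × 13300 = -8064 + 3724 = -4340
EV(B) = 0.25 × (-1500) + 0.25 × 12800 + 0.5 × 12100 = -375 + 3200 + 6050 = 8875
Overall = 0.68 × (-4340) + 0.32 × 8875 = -2951.2 + 2840 = -111.2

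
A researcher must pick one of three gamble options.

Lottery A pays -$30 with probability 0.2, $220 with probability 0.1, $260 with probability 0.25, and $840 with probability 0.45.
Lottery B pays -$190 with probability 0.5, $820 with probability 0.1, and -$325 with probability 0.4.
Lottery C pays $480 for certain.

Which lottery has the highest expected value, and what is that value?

Lottery A = 0.2 × (-30) + 0.1 × 220 + 0.25 × 260 + 0.45 × 840 = -6 + 22 + 65 + 378 = 459
Lottery B = 0.5 × (-190) + 0.1 × 820 + 0.4 × (-325) = -95 + 82 − 130 = -143
Lottery C: 480 (certain)

Lottery C ($480)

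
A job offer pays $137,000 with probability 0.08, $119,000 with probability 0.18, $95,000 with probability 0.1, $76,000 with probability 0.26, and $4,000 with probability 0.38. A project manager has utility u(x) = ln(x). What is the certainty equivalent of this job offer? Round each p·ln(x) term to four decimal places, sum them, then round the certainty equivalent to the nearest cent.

E[u] = 0.08·ln(137000) + 0.18·ln(119000) + 0.1·ln(95000) + 0.26·ln(76000) + 0.38·ln(4000) = 0.9462 + 2.1036 + 1.1462 + 2.9220 + 3.1517 = 10.2697
CE = e^10.2697 ≈ 28845.23

$28,845.23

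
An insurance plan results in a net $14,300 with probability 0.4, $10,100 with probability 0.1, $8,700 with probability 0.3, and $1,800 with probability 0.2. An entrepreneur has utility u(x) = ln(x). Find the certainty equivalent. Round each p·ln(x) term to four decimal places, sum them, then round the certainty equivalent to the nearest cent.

$7,860.46

E[u] = 0.4·ln(14300) + 0.1·ln(10100) + 0.3·ln(8700) + 0.2·ln(1800) = 3.8272 + 0.9220 + 2.7213 + 1.4991 = 8.9696
CE = e^8.9696 ≈ 7860.46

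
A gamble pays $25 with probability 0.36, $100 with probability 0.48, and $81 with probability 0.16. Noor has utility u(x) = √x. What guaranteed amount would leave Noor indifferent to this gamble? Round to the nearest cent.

$64.64

E[u] = 0.36·√25 + 0.48·√100 + 0.16·√81 = 0.36·5 + 0.48·10 + 0.16·9 = 8.04
CE = (8.04)² = 64.6416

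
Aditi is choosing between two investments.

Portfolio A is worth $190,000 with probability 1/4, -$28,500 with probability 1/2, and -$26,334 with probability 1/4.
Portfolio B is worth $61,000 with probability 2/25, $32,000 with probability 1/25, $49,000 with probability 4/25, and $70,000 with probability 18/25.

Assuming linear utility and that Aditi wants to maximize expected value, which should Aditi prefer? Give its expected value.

Portfolio A = 1/4 × 190000 + 1/2 × (-28500) + 1/4 × (-26334) = 47500 − 14250 − 6583.5 = 26666.5
Portfolio B = 2/25 × 61000 + 1/25 × 32000 + 4/25 × 49000 + 18/25 × 70000 = 4880 + 1280 + 7840 + 50400 = 64400

Portfolio B ($64,400)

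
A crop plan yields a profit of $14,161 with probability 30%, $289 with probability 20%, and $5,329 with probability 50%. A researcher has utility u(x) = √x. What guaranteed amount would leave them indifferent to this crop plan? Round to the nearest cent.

E[u] = 0.3·√14161 + 0.2·√289 + 0.5·√5329 = 0.3·119 + 0.2·17 + 0.5·73 = 75.6
CE = (75.6)² = 5715.36

$5,715.36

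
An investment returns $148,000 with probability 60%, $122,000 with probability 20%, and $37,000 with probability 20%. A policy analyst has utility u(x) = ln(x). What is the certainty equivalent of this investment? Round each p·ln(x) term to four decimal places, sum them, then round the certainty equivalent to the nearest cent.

E[u] = 0.6·ln(148000) + 0.2·ln(122000) + 0.2·ln(37000) = 7.1430 + 2.3424 + 2.1037 = 11.5891
CE = e^11.5891 ≈ 107915.09

$107,915.09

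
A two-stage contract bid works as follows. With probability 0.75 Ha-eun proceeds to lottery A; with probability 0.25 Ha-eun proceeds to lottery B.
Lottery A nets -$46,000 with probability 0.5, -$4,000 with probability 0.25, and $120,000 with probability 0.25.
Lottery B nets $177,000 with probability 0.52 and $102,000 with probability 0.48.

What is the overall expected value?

EV(A) = 0.5 × (-46000) + 0.25 × (-4000) + 0.25 × 120000 = -23000 − 1000 + 30000 = 6000
EV(B) = 0.52 × 177000 + 0.48 × 102000 = 92040 + 48960 = 141000
Overall = 0.75 × 6000 + 0.25 × 141000 = 4500 + 35250 = 39750

$39,750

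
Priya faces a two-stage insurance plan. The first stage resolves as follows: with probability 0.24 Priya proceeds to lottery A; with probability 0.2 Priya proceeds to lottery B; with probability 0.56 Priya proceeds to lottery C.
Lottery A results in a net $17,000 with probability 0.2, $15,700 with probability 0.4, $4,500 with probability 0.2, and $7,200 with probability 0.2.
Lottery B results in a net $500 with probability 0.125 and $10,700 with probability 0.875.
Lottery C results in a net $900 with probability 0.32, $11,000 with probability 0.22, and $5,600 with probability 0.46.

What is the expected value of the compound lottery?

$7,728.84

EV(A) = 0.2 × 17000 + 0.4 × 15700 + 0.2 × 4500 + 0.2 × 7200 = 3400 + 6280 + 900 + 1440 = 12020
EV(B) = 0.125 × 500 + 0.875 × 10700 = 62.5 + 9362.5 = 9425
EV(C) = 0.32 × 900 + 0.22 × 11000 + 0.46 × 5600 = 288 + 2420 + 2576 = 5284
Overall = 0.24 × 12020 + 0.2 × 9425 + 0.56 × 5284 = 2884.8 + 1885 + 2959.04 = 7728.84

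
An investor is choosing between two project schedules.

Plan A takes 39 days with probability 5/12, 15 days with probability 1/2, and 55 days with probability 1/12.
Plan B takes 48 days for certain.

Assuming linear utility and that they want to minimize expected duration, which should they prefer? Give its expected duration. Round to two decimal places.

Plan A = 5/12 × 39 + 1/2 × 15 + 1/12 × 55 = 16.25 + 7.5 + 4.5833 = 28.3333
Plan B: 48 (certain)

Plan A (28.33 days)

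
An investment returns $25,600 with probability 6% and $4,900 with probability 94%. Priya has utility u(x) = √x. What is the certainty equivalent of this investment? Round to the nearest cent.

E[u] = 0.06·√25600 + 0.94·√4900 = 0.06·160 + 0.94·70 = 75.4
CE = (75.4)² = 5685.16

$5,685.16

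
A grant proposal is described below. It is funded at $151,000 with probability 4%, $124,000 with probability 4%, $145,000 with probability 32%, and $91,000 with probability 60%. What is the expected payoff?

EV = 0.04 × 151000 + 0.04 × 124000 + 0.32 × 145000 + 0.6 × 91000 = 6040 + 4960 + 46400 + 54600 = 112000

$112,000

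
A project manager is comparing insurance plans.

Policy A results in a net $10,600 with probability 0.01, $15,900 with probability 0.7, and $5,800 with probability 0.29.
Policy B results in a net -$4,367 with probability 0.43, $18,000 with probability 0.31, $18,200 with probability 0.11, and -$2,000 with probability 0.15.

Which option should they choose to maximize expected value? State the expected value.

Policy A ($12,918)

Policy A = 0.01 × 10600 + 0.7 × 15900 + 0.29 × 5800 = 106 + 11130 + 1682 = 12918
Policy B = 0.43 × (-4367) + 0.31 × 18000 + 0.11 × 18200 + 0.15 × (-2000) = -1877.81 + 5580 + 2002 − 300 = 5404.19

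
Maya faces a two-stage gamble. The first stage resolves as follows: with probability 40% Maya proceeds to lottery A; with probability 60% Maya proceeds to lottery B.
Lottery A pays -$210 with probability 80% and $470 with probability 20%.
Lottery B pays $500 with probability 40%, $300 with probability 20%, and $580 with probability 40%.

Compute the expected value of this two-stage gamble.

EV(A) = 0.8 × (-210) + 0.2 × 470 = -168 + 94 = -74
EV(B) = 0.4 × 500 + 0.2 × 300 + 0.4 × 580 = 200 + 60 + 232 = 492
Overall = 0.4 × (-74) + 0.6 × 492 = -29.6 + 295.2 = 265.6

$265.60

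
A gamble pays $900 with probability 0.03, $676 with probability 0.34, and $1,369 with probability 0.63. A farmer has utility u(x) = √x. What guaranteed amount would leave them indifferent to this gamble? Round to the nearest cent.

$1,092.30

E[u] = 0.03·√900 + 0.34·√676 + 0.63·√1369 = 0.03·30 + 0.34·26 + 0.63·37 = 33.05
CE = (33.05)² = 1092.3025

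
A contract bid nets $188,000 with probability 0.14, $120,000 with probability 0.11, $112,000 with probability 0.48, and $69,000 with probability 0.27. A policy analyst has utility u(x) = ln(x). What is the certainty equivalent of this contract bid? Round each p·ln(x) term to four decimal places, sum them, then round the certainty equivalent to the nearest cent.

E[u] = 0.14·ln(188000) + 0.11·ln(120000) + 0.48·ln(112000) + 0.27·ln(69000) = 1.7002 + 1.2865 + 5.5806 + 3.0083 = 11.5756
CE = e^11.5756 ≈ 106468.03

$106,468.03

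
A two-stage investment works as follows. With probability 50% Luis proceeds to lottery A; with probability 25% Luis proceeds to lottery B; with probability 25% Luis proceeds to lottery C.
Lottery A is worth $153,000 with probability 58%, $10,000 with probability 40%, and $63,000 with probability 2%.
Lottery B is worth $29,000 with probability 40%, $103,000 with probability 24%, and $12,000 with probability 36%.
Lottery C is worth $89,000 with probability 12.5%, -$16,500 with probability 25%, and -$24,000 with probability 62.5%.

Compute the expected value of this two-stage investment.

EV(A) = 0.58 × 153000 + 0.4 × 10000 + 0.02 × 63000 = 88740 + 4000 + 1260 = 94000
EV(B) = 0.4 × 29000 + 0.24 × 103000 + 0.36 × 12000 = 11600 + 24720 + 4320 = 40640
EV(C) = 0.125 × 89000 + 0.25 × (-16500) + 0.625 × (-24000) = 11125 − 4125 − 15000 = -8000
Overall = 0.5 × 94000 + 0.25 × 40640 + 0.25 × (-8000) = 47000 + 10160 − 2000 = 55160

$55,160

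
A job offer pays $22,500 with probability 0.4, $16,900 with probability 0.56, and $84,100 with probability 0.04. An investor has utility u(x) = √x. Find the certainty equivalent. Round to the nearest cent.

$20,851.36

E[u] = 0.4·√22500 + 0.56·√16900 + 0.04·√84100 = 0.4·150 + 0.56·130 + 0.04·290 = 144.4
CE = (144.4)² = 20851.36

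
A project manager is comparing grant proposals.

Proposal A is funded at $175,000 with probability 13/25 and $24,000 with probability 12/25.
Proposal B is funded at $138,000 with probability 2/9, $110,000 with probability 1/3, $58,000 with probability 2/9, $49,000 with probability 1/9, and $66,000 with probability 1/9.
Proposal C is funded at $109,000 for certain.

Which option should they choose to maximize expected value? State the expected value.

Proposal A = 13/25 × 175000 + 12/25 × 24000 = 91000 + 11520 = 102520
Proposal B = 2/9 × 138000 + 1/3 × 110000 + 2/9 × 58000 + 1/9 × 49000 + 1/9 × 66000 = 30666.6667 + 36666.6667 + 12888.8889 + 5444.4444 + 7333.3333 = 93000
Proposal C: 109000 (certain)

Proposal C ($109,000)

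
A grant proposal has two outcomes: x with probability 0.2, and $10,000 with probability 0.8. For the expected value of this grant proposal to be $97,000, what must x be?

0.2·x + 0.8·10000 = 97000
0.2·x = 97000 − 8000 = 89000
x = 89000 / 0.2 = 445000

x = $445,000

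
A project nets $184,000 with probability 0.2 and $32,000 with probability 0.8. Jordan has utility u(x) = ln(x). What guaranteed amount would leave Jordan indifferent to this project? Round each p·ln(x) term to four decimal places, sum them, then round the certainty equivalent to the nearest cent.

E[u] = 0.2·ln(184000) + 0.8·ln(32000) = 2.4245 + 8.2988 = 10.7233
CE = e^10.7233 ≈ 45401.48

$45,401.48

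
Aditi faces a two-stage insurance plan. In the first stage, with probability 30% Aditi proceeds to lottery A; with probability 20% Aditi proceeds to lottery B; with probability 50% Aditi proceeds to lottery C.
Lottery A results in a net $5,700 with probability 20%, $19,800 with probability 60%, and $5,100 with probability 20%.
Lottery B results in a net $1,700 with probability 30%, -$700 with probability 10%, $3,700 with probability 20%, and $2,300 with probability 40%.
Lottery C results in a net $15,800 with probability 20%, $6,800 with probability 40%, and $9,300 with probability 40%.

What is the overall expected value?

$9,432

EV(A) = 0.2 × 5700 + 0.6 × 19800 + 0.2 × 5100 = 1140 + 11880 + 1020 = 14040
EV(B) = 0.3 × 1700 + 0.1 × (-700) + 0.2 × 3700 + 0.4 × 2300 = 510 − 70 + 740 + 920 = 2100
EV(C) = 0.2 × 15800 + 0.4 × 6800 + 0.4 × 9300 = 3160 + 2720 + 3720 = 9600
Overall = 0.3 × 14040 + 0.2 × 2100 + 0.5 × 9600 = 4212 + 420 + 4800 = 9432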